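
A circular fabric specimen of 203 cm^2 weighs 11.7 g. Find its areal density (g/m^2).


Formula: GSM = mass_g / area_m2
Step 1: Convert area: 203 cm^2 = 203 / 10000 = 0.0203 m^2
Step 2: GSM = 11.7 g / 0.0203 m^2 = 576.4 g/m^2

576.4 g/m^2


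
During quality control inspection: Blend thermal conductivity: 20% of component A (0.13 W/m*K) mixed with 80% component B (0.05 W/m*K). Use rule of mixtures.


Formula: Blend property = (fraction_A * property_A) + (fraction_B * property_B)
Step 1: Contribution A = 20/100 * 0.13 W/m*K = 0.026 W/m*K
Step 2: Contribution B = 80/100 * 0.05 W/m*K = 0.04 W/m*K
Step 3: Blend thermal conductivity = 0.026 + 0.04 = 0.066 W/m*K

0.066 W/m*K


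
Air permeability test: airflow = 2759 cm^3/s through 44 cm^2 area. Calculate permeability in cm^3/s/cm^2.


Formula: Air Permeability = Airflow / Test Area
AP = 2759 cm^3/s / 44 cm^2
AP = 62.7 cm^3/s/cm^2

62.7 cm^3/s/cm^2


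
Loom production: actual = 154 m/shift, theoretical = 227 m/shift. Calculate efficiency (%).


Formula: Efficiency% = (Actual output / Theoretical output) * 100
Efficiency% = (154 / 227) * 100
Efficiency% = 0.678414 * 100 = 67.8414% ≈ 67.8%

67.8%


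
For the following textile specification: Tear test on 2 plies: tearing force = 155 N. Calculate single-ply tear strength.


Formula: Per-ply strength = Total force / Number of plies
Per-ply = 155 N / 2
Per-ply = 77.5 N

77.5 N


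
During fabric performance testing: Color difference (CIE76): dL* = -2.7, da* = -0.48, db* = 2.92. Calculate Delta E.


Formula: Delta E = sqrt(dL*^2 + da*^2 + db*^2)
Step 1: dL*^2 = (-2.7)^2 = 7.29
Step 2: da*^2 = (-0.48)^2 = 0.2304
Step 3: db*^2 = 2.92^2 = 8.5264
Step 4: Sum = 7.29 + 0.2304 + 8.5264 = 16.0468
Step 5: Delta E = sqrt(16.0468) = 4.01

4.01 Delta E


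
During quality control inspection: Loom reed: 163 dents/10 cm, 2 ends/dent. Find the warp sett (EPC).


Formula: EPC = (dents per 10 cm * ends per dent) / 10
Step 1: Total ends per 10 cm = 163 * 2 = 326
Step 2: EPC = 326 / 10 = 32.6 ends/cm

32.6 ends/cm


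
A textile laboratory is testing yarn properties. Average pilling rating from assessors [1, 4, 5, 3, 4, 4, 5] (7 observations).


Formula: Mean = sum / count
Sum = 1 + 4 + 5 + 3 + 4 + 4 + 5 = 26
Mean = 26 / 7 = 3.7

3.7


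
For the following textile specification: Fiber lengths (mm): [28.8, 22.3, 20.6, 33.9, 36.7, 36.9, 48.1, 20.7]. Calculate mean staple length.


Formula: Mean = sum of lengths / count
Sum = 28.8 + 22.3 + 20.6 + 33.9 + 36.7 + 36.9 + 48.1 + 20.7
Sum = 248.0 mm
Mean = 248.0 / 8 = 31.00 mm

31.00 mm


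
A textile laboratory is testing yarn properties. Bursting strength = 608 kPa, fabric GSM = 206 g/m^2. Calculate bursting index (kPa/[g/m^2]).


Formula: Bursting Index = Bursting Strength / Fabric GSM
BI = 608 kPa / 206 g/m^2
BI = 2.951 kPa/(g/m^2)

2.951 kPa/(g/m^2)


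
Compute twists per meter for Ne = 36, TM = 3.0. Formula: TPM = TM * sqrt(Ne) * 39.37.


Formula: TPM = TM * sqrt(Ne) * 39.37
Step 1: sqrt(Ne) = sqrt(36) = 6
Step 2: TM * sqrt(Ne) = 3.0 * 6 = 18
Step 3: TPM = 18 * 39.37 = 709 twists/m

709 twists/m


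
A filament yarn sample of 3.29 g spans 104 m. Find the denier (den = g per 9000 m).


Formula: den = (mass_g / length_m) * 9000
Substituting: den = (3.29 / 104) * 9000
Intermediate: 3.29 / 104 = 0.03163462 g/m
den = 0.03163462 * 9000 = 284.7 denier

284.7 denier


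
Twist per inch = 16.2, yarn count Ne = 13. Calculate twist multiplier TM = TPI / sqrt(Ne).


Formula: TM = TPI / sqrt(Ne)
Step 1: sqrt(Ne) = sqrt(13) = 3.6056
Step 2: TM = 16.2 / 3.6056 = 4.49

4.49 TM


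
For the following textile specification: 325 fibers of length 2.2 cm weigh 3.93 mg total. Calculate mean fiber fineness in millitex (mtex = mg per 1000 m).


Formula: fineness (mtex) = mass (mg) / total length (km) = (mass_mg / total_length_m) * 1000
Step 1: Convert fiber length: 2.2 cm = 0.022 m
Step 2: Total fiber length = 325 * 0.022 = 7.15 m
Step 3: Linear density = 3.93 mg / 7.15 m = 0.5497 mg/m
Step 4: fineness = 0.5497 * 1000 = 549.7 mtex

549.7 mtex


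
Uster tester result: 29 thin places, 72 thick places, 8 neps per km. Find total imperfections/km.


Formula: Total = thin places + thick places + neps
Total = 29 + 72 + 8
Total = 109 imperfections/km

109 imperfections/km


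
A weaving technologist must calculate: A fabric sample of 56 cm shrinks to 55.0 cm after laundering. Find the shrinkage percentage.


Formula: Shrinkage% = ((L_before - L_after) / L_before) * 100
Step 1: Shrinkage = 56 - 55.0 = 1.0 cm
Step 2: Shrinkage% = (1.0 / 56) * 100
Step 3: Shrinkage% = 0.017857 * 100 = 1.7857% ≈ 1.8%

1.8%


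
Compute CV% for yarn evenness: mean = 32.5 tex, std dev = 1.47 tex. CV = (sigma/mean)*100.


Formula: CV% = (standard deviation / mean) * 100
Step 1: Ratio = 1.47 / 32.5 = 0.045231
Step 2: CV% = 0.045231 * 100 = 4.5231% ≈ 4.5%

4.5%


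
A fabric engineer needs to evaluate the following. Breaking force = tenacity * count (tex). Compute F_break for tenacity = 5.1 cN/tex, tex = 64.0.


Formula: Breaking force = Tenacity * Linear density
F = 5.1 cN/tex * 64.0 tex
F = 326.40 cN

326.40 cN


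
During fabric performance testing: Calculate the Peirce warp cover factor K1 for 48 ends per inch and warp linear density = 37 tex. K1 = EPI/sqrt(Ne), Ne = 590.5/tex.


Formula: K1 = EPI / sqrt(Ne), with Ne = 590.5 / tex_warp
Step 1: Ne = 590.5 / 37 = 15.959
Step 2: sqrt(Ne) = sqrt(15.959) = 3.9949
Step 3: K1 = 48 / 3.9949 = 12.0

12.0


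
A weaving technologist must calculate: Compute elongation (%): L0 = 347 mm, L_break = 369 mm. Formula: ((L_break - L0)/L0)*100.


Formula: Elongation (%) = ((L_break - L0) / L0) * 100
Step 1: Extension = 369 - 347 = 22 mm
Step 2: Elongation = (22 / 347) * 100
Step 3: Elongation = 0.063401 * 100 = 6.3401% ≈ 6.3%

6.3%


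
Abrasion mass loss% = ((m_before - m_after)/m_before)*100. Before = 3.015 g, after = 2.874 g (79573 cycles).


Formula: Mass loss% = ((m_before - m_after) / m_before) * 100
Step 1: Mass loss = 3.015 - 2.874 = 0.141 g
Step 2: Ratio = 0.141 / 3.015 = 0.0467662
Step 3: Mass loss% = 0.0467662 * 100 = 4.67662% ≈ 4.68%

4.68%


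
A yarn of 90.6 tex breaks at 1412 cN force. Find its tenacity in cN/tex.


Formula: Tenacity = Breaking force / Linear density
Tenacity = 1412 cN / 90.6 tex
Tenacity = 15.58 cN/tex

15.58 cN/tex


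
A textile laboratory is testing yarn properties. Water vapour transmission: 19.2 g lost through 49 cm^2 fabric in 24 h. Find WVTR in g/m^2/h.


Formula: WVTR = mass_loss / (area * time)
Step 1: Convert area: 49 cm^2 = 0.0049 m^2
Step 2: WVTR = 19.2 g / (0.0049 m^2 * 24 h)
Step 3: WVTR = 19.2 / 0.1176 = 163.3 g/m^2/h

163.3 g/m^2/h


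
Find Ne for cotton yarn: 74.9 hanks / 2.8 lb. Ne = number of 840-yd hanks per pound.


Formula: Ne = hanks / mass_lb
Substituting: Ne = 74.9 / 2.8
Ne = 26.8

26.8 Ne


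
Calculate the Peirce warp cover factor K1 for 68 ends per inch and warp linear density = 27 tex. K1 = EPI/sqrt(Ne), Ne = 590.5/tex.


Formula: K1 = EPI / sqrt(Ne), with Ne = 590.5 / tex_warp
Step 1: Ne = 590.5 / 27 = 21.87
Step 2: sqrt(Ne) = sqrt(21.87) = 4.6765
Step 3: K1 = 68 / 4.6765 = 14.5

14.5


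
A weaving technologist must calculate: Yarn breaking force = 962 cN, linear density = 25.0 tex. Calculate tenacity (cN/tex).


Formula: Tenacity = Breaking force / Linear density
Tenacity = 962 cN / 25.0 tex
Tenacity = 38.48 cN/tex

38.48 cN/tex


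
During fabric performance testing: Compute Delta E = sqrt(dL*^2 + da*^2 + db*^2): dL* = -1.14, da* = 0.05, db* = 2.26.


Formula: Delta E = sqrt(dL*^2 + da*^2 + db*^2)
Step 1: dL*^2 = (-1.14)^2 = 1.2996
Step 2: da*^2 = 0.05^2 = 0.0025
Step 3: db*^2 = 2.26^2 = 5.1076
Step 4: Sum = 1.2996 + 0.0025 + 5.1076 = 6.4097
Step 5: Delta E = sqrt(6.4097) = 2.53

2.53 Delta E


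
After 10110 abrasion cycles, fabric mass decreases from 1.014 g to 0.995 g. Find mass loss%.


Formula: Mass loss% = ((m_before - m_after) / m_before) * 100
Step 1: Mass loss = 1.014 - 0.995 = 0.019 g
Step 2: Ratio = 0.019 / 1.014 = 0.0187377
Step 3: Mass loss% = 0.0187377 * 100 = 1.87377% ≈ 1.87%

1.87%


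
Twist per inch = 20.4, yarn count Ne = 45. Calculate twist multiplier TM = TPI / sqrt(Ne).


Formula: TM = TPI / sqrt(Ne)
Step 1: sqrt(Ne) = sqrt(45) = 6.7082
Step 2: TM = 20.4 / 6.7082 = 3.04

3.04 TM


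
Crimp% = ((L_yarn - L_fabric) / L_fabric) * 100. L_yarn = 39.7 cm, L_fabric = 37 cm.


Formula: Crimp% = ((L_yarn - L_fabric) / L_fabric) * 100
Step 1: Extension = 39.7 - 37 = 2.7 cm
Step 2: Crimp% = (2.7 / 37) * 100
Step 3: Crimp% = 0.072973 * 100 = 7.2973% ≈ 7.3%

7.3%


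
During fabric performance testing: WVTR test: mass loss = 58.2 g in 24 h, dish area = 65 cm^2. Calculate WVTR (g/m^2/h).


Formula: WVTR = mass_loss / (area * time)
Step 1: Convert area: 65 cm^2 = 0.0065 m^2
Step 2: WVTR = 58.2 g / (0.0065 m^2 * 24 h)
Step 3: WVTR = 58.2 / 0.156 = 373.1 g/m^2/h

373.1 g/m^2/h


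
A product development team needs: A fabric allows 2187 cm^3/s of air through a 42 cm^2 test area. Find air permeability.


Formula: Air Permeability = Airflow / Test Area
AP = 2187 cm^3/s / 42 cm^2
AP = 52.1 cm^3/s/cm^2

52.1 cm^3/s/cm^2


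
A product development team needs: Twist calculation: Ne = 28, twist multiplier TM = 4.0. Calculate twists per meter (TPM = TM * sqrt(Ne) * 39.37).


Formula: TPM = TM * sqrt(Ne) * 39.37
Step 1: sqrt(Ne) = sqrt(28) = 5.2915
Step 2: TM * sqrt(Ne) = 4.0 * 5.2915 = 21.166
Step 3: TPM = 21.166 * 39.37 = 833 twists/m

833 twists/m


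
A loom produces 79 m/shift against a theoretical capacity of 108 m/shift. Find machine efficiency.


Formula: Efficiency% = (Actual output / Theoretical output) * 100
Efficiency% = (79 / 108) * 100
Efficiency% = 0.731481 * 100 = 73.1481% ≈ 73.1%

73.1%


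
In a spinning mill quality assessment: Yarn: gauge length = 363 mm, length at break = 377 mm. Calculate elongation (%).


Formula: Elongation (%) = ((L_break - L0) / L0) * 100
Step 1: Extension = 377 - 363 = 14 mm
Step 2: Elongation = (14 / 363) * 100
Step 3: Elongation = 0.038567 * 100 = 3.8567% ≈ 3.9%

3.9%


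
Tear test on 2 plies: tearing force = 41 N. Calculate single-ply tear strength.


Formula: Per-ply strength = Total force / Number of plies
Per-ply = 41 N / 2
Per-ply = 20.5 N

20.5 N


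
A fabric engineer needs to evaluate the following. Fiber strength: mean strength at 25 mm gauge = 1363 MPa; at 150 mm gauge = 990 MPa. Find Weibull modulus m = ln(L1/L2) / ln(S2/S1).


Formula: m = ln(L1/L2) / ln(S2/S1)
Step 1: ln(L1/L2) = ln(25/150) = -1.79176
Step 2: S2/S1 = 990/1363 = 0.72634
Step 3: ln(S2/S1) = ln(0.72634) = -0.31974
Step 4: m = -1.79176 / -0.31974 = 5.60

5.60 (Weibull m)


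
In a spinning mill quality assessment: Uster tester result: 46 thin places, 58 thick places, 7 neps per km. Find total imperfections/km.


Formula: Total = thin places + thick places + neps
Total = 46 + 58 + 7
Total = 111 imperfections/km

111 imperfections/km


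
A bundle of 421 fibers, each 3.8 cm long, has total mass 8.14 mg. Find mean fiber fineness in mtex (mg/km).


Formula: fineness (mtex) = mass (mg) / total length (km) = (mass_mg / total_length_m) * 1000
Step 1: Convert fiber length: 3.8 cm = 0.038 m
Step 2: Total fiber length = 421 * 0.038 = 15.998 m
Step 3: Linear density = 8.14 mg / 15.998 m = 0.5088 mg/m
Step 4: fineness = 0.5088 * 1000 = 508.8 mtex

508.8 mtex


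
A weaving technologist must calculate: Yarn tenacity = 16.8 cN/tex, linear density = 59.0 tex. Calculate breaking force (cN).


Formula: Breaking force = Tenacity * Linear density
F = 16.8 cN/tex * 59.0 tex
F = 991.20 cN

991.20 cN


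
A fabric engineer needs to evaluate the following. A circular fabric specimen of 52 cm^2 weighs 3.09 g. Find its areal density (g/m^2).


Formula: GSM = mass_g / area_m2
Step 1: Convert area: 52 cm^2 = 52 / 10000 = 0.0052 m^2
Step 2: GSM = 3.09 g / 0.0052 m^2 = 594.2 g/m^2

594.2 g/m^2


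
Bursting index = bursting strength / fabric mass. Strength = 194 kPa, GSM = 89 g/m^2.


Formula: Bursting Index = Bursting Strength / Fabric GSM
BI = 194 kPa / 89 g/m^2
BI = 2.180 kPa/(g/m^2)

2.180 kPa/(g/m^2)


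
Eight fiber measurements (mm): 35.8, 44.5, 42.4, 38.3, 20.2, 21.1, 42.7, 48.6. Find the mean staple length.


Formula: Mean = sum of lengths / count
Sum = 35.8 + 44.5 + 42.4 + 38.3 + 20.2 + 21.1 + 42.7 + 48.6
Sum = 293.6 mm
Mean = 293.6 / 8 = 36.70 mm

36.70 mm


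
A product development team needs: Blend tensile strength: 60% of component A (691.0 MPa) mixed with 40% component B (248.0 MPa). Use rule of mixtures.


Formula: Blend property = (fraction_A * property_A) + (fraction_B * property_B)
Step 1: Contribution A = 60/100 * 691.0 MPa = 414.6 MPa
Step 2: Contribution B = 40/100 * 248.0 MPa = 99.2 MPa
Step 3: Blend tensile strength = 414.6 + 99.2 = 513.8 MPa

513.8 MPa


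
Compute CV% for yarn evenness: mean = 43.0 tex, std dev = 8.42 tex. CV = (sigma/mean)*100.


Formula: CV% = (standard deviation / mean) * 100
Step 1: Ratio = 8.42 / 43.0 = 0.195814
Step 2: CV% = 0.195814 * 100 = 19.5814% ≈ 19.6%

19.6%


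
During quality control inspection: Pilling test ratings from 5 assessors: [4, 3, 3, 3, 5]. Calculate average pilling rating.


Formula: Mean = sum / count
Sum = 4 + 3 + 3 + 3 + 5 = 18
Mean = 18 / 5 = 3.6

3.6


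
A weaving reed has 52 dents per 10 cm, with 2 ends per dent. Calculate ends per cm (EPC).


Formula: EPC = (dents per 10 cm * ends per dent) / 10
Step 1: Total ends per 10 cm = 52 * 2 = 104
Step 2: EPC = 104 / 10 = 10.4 ends/cm

10.4 ends/cm


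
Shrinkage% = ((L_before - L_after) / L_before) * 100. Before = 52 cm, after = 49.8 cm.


Formula: Shrinkage% = ((L_before - L_after) / L_before) * 100
Step 1: Shrinkage = 52 - 49.8 = 2.2 cm
Step 2: Shrinkage% = (2.2 / 52) * 100
Step 3: Shrinkage% = 0.042308 * 100 = 4.2308% ≈ 4.2%

4.2%


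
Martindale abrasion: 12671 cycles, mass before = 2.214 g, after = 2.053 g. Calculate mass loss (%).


Formula: Mass loss% = ((m_before - m_after) / m_before) * 100
Step 1: Mass loss = 2.214 - 2.053 = 0.161 g
Step 2: Ratio = 0.161 / 2.214 = 0.0727191
Step 3: Mass loss% = 0.0727191 * 100 = 7.27191% ≈ 7.27%

7.27%


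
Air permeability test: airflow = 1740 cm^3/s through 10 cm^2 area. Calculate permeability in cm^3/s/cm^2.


Formula: Air Permeability = Airflow / Test Area
AP = 1740 cm^3/s / 10 cm^2
AP = 174.0 cm^3/s/cm^2

174.0 cm^3/s/cm^2


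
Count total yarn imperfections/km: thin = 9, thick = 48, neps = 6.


Formula: Total = thin places + thick places + neps
Total = 9 + 48 + 6
Total = 63 imperfections/km

63 imperfections/km


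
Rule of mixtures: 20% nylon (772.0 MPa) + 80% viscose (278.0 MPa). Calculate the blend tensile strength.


Formula: Blend property = (fraction_A * property_A) + (fraction_B * property_B)
Step 1: Contribution A = 20/100 * 772.0 MPa = 154.4 MPa
Step 2: Contribution B = 80/100 * 278.0 MPa = 222.4 MPa
Step 3: Blend tensile strength = 154.4 + 222.4 = 376.8 MPa

376.8 MPa


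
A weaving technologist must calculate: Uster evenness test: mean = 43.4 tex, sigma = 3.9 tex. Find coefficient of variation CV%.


Formula: CV% = (standard deviation / mean) * 100
Step 1: Ratio = 3.9 / 43.4 = 0.089862
Step 2: CV% = 0.089862 * 100 = 8.9862% ≈ 9.0%

9.0%


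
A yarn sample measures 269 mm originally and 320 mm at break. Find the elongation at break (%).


Formula: Elongation (%) = ((L_break - L0) / L0) * 100
Step 1: Extension = 320 - 269 = 51 mm
Step 2: Elongation = (51 / 269) * 100
Step 3: Elongation = 0.189591 * 100 = 18.9591% ≈ 19.0%

19.0%


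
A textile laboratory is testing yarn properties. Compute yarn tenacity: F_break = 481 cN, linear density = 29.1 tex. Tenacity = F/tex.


Formula: Tenacity = Breaking force / Linear density
Tenacity = 481 cN / 29.1 tex
Tenacity = 16.53 cN/tex

16.53 cN/tex


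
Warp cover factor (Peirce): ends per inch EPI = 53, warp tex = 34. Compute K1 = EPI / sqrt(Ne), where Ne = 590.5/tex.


Formula: K1 = EPI / sqrt(Ne), with Ne = 590.5 / tex_warp
Step 1: Ne = 590.5 / 34 = 17.368
Step 2: sqrt(Ne) = sqrt(17.368) = 4.1675
Step 3: K1 = 53 / 4.1675 = 12.7

12.7


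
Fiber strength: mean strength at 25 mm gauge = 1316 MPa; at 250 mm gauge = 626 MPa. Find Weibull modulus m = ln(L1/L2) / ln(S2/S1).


Formula: m = ln(L1/L2) / ln(S2/S1)
Step 1: ln(L1/L2) = ln(25/250) = -2.30259
Step 2: S2/S1 = 626/1316 = 0.47568
Step 3: ln(S2/S1) = ln(0.47568) = -0.74301
Step 4: m = -2.30259 / -0.74301 = 3.10

3.10 (Weibull m)


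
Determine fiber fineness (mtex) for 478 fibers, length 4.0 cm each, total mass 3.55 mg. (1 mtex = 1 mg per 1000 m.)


Formula: fineness (mtex) = mass (mg) / total length (km) = (mass_mg / total_length_m) * 1000
Step 1: Convert fiber length: 4.0 cm = 0.04 m
Step 2: Total fiber length = 478 * 0.04 = 19.12 m
Step 3: Linear density = 3.55 mg / 19.12 m = 0.1857 mg/m
Step 4: fineness = 0.1857 * 1000 = 185.7 mtex

185.7 mtex


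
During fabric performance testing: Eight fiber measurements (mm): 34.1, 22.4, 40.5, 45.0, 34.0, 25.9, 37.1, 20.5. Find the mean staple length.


Formula: Mean = sum of lengths / count
Sum = 34.1 + 22.4 + 40.5 + 45.0 + 34.0 + 25.9 + 37.1 + 20.5
Sum = 259.5 mm
Mean = 259.5 / 8 = 32.44 mm

32.44 mm


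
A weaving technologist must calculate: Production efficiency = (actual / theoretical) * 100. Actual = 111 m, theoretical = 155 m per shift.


Formula: Efficiency% = (Actual output / Theoretical output) * 100
Efficiency% = (111 / 155) * 100
Efficiency% = 0.716129 * 100 = 71.6129% ≈ 71.6%

71.6%


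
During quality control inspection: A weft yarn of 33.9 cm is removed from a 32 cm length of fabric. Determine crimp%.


Formula: Crimp% = ((L_yarn - L_fabric) / L_fabric) * 100
Step 1: Extension = 33.9 - 32 = 1.9 cm
Step 2: Crimp% = (1.9 / 32) * 100
Step 3: Crimp% = 0.059375 * 100 = 5.9375% ≈ 5.9%

5.9%


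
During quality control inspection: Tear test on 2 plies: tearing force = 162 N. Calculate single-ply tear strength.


Formula: Per-ply strength = Total force / Number of plies
Per-ply = 162 N / 2
Per-ply = 81 N

81 N


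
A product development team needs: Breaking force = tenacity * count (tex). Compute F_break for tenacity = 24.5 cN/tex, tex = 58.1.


Formula: Breaking force = Tenacity * Linear density
F = 24.5 cN/tex * 58.1 tex
F = 1423.45 cN

1423.45 cN


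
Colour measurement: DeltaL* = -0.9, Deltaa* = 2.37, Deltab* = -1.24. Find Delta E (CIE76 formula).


Formula: Delta E = sqrt(dL*^2 + da*^2 + db*^2)
Step 1: dL*^2 = (-0.9)^2 = 0.81
Step 2: da*^2 = 2.37^2 = 5.6169
Step 3: db*^2 = (-1.24)^2 = 1.5376
Step 4: Sum = 0.81 + 5.6169 + 1.5376 = 7.9645
Step 5: Delta E = sqrt(7.9645) = 2.82

2.82 Delta E


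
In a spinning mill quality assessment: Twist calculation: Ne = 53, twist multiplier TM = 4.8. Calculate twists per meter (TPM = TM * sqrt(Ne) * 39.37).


Formula: TPM = TM * sqrt(Ne) * 39.37
Step 1: sqrt(Ne) = sqrt(53) = 7.2801
Step 2: TM * sqrt(Ne) = 4.8 * 7.2801 = 34.9445
Step 3: TPM = 34.9445 * 39.37 = 1376 twists/m

1376 twists/m


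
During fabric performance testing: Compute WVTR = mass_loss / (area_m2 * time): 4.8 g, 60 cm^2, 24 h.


Formula: WVTR = mass_loss / (area * time)
Step 1: Convert area: 60 cm^2 = 0.006 m^2
Step 2: WVTR = 4.8 g / (0.006 m^2 * 24 h)
Step 3: WVTR = 4.8 / 0.144 = 33.3 g/m^2/h

33.3 g/m^2/h


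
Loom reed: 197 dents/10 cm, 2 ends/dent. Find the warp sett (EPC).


Formula: EPC = (dents per 10 cm * ends per dent) / 10
Step 1: Total ends per 10 cm = 197 * 2 = 394
Step 2: EPC = 394 / 10 = 39.4 ends/cm

39.4 ends/cm


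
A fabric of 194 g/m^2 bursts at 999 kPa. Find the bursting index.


Formula: Bursting Index = Bursting Strength / Fabric GSM
BI = 999 kPa / 194 g/m^2
BI = 5.149 kPa/(g/m^2)

5.149 kPa/(g/m^2)


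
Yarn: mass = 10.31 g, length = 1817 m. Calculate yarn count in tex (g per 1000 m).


Formula: Tex = (mass_g / length_m) * 1000
Substituting: Tex = (10.31 / 1817) * 1000
Intermediate: 10.31 / 1817 = 0.00567419 g/m
Tex = 0.00567419 * 1000 = 5.67 tex

5.67 tex


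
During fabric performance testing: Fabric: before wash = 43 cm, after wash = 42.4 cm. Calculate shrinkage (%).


Formula: Shrinkage% = ((L_before - L_after) / L_before) * 100
Step 1: Shrinkage = 43 - 42.4 = 0.6 cm
Step 2: Shrinkage% = (0.6 / 43) * 100
Step 3: Shrinkage% = 0.013953 * 100 = 1.3953% ≈ 1.4%

1.4%


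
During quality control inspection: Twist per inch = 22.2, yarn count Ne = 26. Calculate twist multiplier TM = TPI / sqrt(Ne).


Formula: TM = TPI / sqrt(Ne)
Step 1: sqrt(Ne) = sqrt(26) = 5.099
Step 2: TM = 22.2 / 5.099 = 4.35

4.35 TM


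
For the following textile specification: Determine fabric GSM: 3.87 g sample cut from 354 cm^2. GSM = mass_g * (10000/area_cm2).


Formula: GSM = mass_g / area_m2
Step 1: Convert area: 354 cm^2 = 354 / 10000 = 0.0354 m^2
Step 2: GSM = 3.87 g / 0.0354 m^2 = 109.3 g/m^2

109.3 g/m^2


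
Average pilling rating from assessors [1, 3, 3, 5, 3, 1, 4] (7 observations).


Formula: Mean = sum / count
Sum = 1 + 3 + 3 + 5 + 3 + 1 + 4 = 20
Mean = 20 / 7 = 2.9

2.9


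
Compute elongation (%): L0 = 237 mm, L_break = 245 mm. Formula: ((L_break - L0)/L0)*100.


Formula: Elongation (%) = ((L_break - L0) / L0) * 100
Step 1: Extension = 245 - 237 = 8 mm
Step 2: Elongation = (8 / 237) * 100
Step 3: Elongation = 0.033755 * 100 = 3.3755% ≈ 3.4%

3.4%


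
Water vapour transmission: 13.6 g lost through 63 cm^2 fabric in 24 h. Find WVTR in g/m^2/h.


Formula: WVTR = mass_loss / (area * time)
Step 1: Convert area: 63 cm^2 = 0.0063 m^2
Step 2: WVTR = 13.6 g / (0.0063 m^2 * 24 h)
Step 3: WVTR = 13.6 / 0.1512 = 89.9 g/m^2/h

89.9 g/m^2/h


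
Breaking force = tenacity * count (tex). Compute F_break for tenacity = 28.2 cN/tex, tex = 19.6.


Formula: Breaking force = Tenacity * Linear density
F = 28.2 cN/tex * 19.6 tex
F = 552.72 cN

552.72 cN


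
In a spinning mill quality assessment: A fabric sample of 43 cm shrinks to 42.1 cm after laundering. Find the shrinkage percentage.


Formula: Shrinkage% = ((L_before - L_after) / L_before) * 100
Step 1: Shrinkage = 43 - 42.1 = 0.9 cm
Step 2: Shrinkage% = (0.9 / 43) * 100
Step 3: Shrinkage% = 0.02093 * 100 = 2.093% ≈ 2.1%

2.1%


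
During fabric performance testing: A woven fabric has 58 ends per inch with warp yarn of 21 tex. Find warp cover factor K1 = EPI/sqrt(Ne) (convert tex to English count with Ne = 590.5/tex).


Formula: K1 = EPI / sqrt(Ne), with Ne = 590.5 / tex_warp
Step 1: Ne = 590.5 / 21 = 28.119
Step 2: sqrt(Ne) = sqrt(28.119) = 5.3027
Step 3: K1 = 58 / 5.3027 = 10.9

10.9


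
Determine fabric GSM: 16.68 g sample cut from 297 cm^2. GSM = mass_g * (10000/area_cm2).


Formula: GSM = mass_g / area_m2
Step 1: Convert area: 297 cm^2 = 297 / 10000 = 0.0297 m^2
Step 2: GSM = 16.68 g / 0.0297 m^2 = 561.6 g/m^2

561.6 g/m^2


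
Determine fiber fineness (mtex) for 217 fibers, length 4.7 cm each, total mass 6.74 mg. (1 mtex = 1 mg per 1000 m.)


Formula: fineness (mtex) = mass (mg) / total length (km) = (mass_mg / total_length_m) * 1000
Step 1: Convert fiber length: 4.7 cm = 0.047 m
Step 2: Total fiber length = 217 * 0.047 = 10.199 m
Step 3: Linear density = 6.74 mg / 10.199 m = 0.6608 mg/m
Step 4: fineness = 0.6608 * 1000 = 660.8 mtex

660.8 mtex


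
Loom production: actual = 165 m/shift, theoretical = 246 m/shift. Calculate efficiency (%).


Formula: Efficiency% = (Actual output / Theoretical output) * 100
Efficiency% = (165 / 246) * 100
Efficiency% = 0.670732 * 100 = 67.0732% ≈ 67.1%

67.1%


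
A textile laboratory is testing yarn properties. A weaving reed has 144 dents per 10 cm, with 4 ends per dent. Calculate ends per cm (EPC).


Formula: EPC = (dents per 10 cm * ends per dent) / 10
Step 1: Total ends per 10 cm = 144 * 4 = 576
Step 2: EPC = 576 / 10 = 57.6 ends/cm

57.6 ends/cm


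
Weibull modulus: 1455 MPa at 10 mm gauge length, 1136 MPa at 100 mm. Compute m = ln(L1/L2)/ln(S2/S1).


Formula: m = ln(L1/L2) / ln(S2/S1)
Step 1: ln(L1/L2) = ln(10/100) = -2.30259
Step 2: S2/S1 = 1136/1455 = 0.78076
Step 3: ln(S2/S1) = ln(0.78076) = -0.24749
Step 4: m = -2.30259 / -0.24749 = 9.30

9.30 (Weibull m)


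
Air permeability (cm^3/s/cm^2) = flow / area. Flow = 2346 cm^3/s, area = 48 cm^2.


Formula: Air Permeability = Airflow / Test Area
AP = 2346 cm^3/s / 48 cm^2
AP = 48.9 cm^3/s/cm^2

48.9 cm^3/s/cm^2


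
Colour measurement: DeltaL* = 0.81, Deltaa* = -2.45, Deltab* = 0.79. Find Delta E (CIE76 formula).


Formula: Delta E = sqrt(dL*^2 + da*^2 + db*^2)
Step 1: dL*^2 = 0.81^2 = 0.6561
Step 2: da*^2 = (-2.45)^2 = 6.0025
Step 3: db*^2 = 0.79^2 = 0.6241
Step 4: Sum = 0.6561 + 6.0025 + 0.6241 = 7.2827
Step 5: Delta E = sqrt(7.2827) = 2.7

2.7 Delta E


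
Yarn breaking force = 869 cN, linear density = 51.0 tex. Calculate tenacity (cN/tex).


Formula: Tenacity = Breaking force / Linear density
Tenacity = 869 cN / 51.0 tex
Tenacity = 17.04 cN/tex

17.04 cN/tex


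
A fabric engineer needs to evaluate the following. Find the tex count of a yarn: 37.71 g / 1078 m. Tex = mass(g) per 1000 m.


Formula: Tex = (mass_g / length_m) * 1000
Substituting: Tex = (37.71 / 1078) * 1000
Intermediate: 37.71 / 1078 = 0.03498145 g/m
Tex = 0.03498145 * 1000 = 34.98 tex

34.98 tex


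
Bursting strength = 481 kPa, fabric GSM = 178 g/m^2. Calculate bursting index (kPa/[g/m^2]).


Formula: Bursting Index = Bursting Strength / Fabric GSM
BI = 481 kPa / 178 g/m^2
BI = 2.702 kPa/(g/m^2)

2.702 kPa/(g/m^2)


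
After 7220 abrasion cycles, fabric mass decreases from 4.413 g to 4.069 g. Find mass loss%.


Formula: Mass loss% = ((m_before - m_after) / m_before) * 100
Step 1: Mass loss = 4.413 - 4.069 = 0.344 g
Step 2: Ratio = 0.344 / 4.413 = 0.0779515
Step 3: Mass loss% = 0.0779515 * 100 = 7.79515% ≈ 7.80%

7.80%


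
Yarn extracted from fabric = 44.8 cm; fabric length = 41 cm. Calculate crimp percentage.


Formula: Crimp% = ((L_yarn - L_fabric) / L_fabric) * 100
Step 1: Extension = 44.8 - 41 = 3.8 cm
Step 2: Crimp% = (3.8 / 41) * 100
Step 3: Crimp% = 0.092683 * 100 = 9.2683% ≈ 9.3%

9.3%


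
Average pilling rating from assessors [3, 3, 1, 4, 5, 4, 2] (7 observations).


Formula: Mean = sum / count
Sum = 3 + 3 + 1 + 4 + 5 + 4 + 2 = 22
Mean = 22 / 7 = 3.1

3.1


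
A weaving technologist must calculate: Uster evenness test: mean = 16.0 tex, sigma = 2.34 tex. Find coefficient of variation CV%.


Formula: CV% = (standard deviation / mean) * 100
Step 1: Ratio = 2.34 / 16.0 = 0.14625
Step 2: CV% = 0.14625 * 100 = 14.625% ≈ 14.6%

14.6%


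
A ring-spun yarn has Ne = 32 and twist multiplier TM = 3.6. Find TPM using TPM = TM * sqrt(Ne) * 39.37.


Formula: TPM = TM * sqrt(Ne) * 39.37
Step 1: sqrt(Ne) = sqrt(32) = 5.6569
Step 2: TM * sqrt(Ne) = 3.6 * 5.6569 = 20.3648
Step 3: TPM = 20.3648 * 39.37 = 802 twists/m

802 twists/m


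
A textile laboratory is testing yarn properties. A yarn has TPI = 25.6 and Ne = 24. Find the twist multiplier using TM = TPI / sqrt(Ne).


Formula: TM = TPI / sqrt(Ne)
Step 1: sqrt(Ne) = sqrt(24) = 4.899
Step 2: TM = 25.6 / 4.899 = 5.23

5.23 TM


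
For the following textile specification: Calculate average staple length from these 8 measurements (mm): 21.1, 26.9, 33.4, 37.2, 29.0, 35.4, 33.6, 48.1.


Formula: Mean = sum of lengths / count
Sum = 21.1 + 26.9 + 33.4 + 37.2 + 29.0 + 35.4 + 33.6 + 48.1
Sum = 264.7 mm
Mean = 264.7 / 8 = 33.09 mm

33.09 mm


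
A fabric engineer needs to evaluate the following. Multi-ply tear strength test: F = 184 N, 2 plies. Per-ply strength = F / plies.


Formula: Per-ply strength = Total force / Number of plies
Per-ply = 184 N / 2
Per-ply = 92 N

92 N


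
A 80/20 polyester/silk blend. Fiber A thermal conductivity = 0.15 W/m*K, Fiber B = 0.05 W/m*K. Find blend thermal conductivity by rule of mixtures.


Formula: Blend property = (fraction_A * property_A) + (fraction_B * property_B)
Step 1: Contribution A = 80/100 * 0.15 W/m*K = 0.12 W/m*K
Step 2: Contribution B = 20/100 * 0.05 W/m*K = 0.01 W/m*K
Step 3: Blend thermal conductivity = 0.12 + 0.01 = 0.13 W/m*K

0.13 W/m*K


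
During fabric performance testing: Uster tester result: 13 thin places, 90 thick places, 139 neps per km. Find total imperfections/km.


Formula: Total = thin places + thick places + neps
Total = 13 + 90 + 139
Total = 242 imperfections/km

242 imperfections/km


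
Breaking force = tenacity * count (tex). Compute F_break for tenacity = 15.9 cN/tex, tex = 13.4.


Formula: Breaking force = Tenacity * Linear density
F = 15.9 cN/tex * 13.4 tex
F = 213.06 cN

213.06 cN


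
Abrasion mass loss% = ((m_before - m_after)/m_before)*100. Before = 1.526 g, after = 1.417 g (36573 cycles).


Formula: Mass loss% = ((m_before - m_after) / m_before) * 100
Step 1: Mass loss = 1.526 - 1.417 = 0.109 g
Step 2: Ratio = 0.109 / 1.526 = 0.0714286
Step 3: Mass loss% = 0.0714286 * 100 = 7.14286% ≈ 7.14%

7.14%


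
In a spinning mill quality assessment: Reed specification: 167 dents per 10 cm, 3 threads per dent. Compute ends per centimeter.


Formula: EPC = (dents per 10 cm * ends per dent) / 10
Step 1: Total ends per 10 cm = 167 * 3 = 501
Step 2: EPC = 501 / 10 = 50.1 ends/cm

50.1 ends/cm


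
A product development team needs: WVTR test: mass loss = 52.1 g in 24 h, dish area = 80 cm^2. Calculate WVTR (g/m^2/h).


Formula: WVTR = mass_loss / (area * time)
Step 1: Convert area: 80 cm^2 = 0.008 m^2
Step 2: WVTR = 52.1 g / (0.008 m^2 * 24 h)
Step 3: WVTR = 52.1 / 0.192 = 271.4 g/m^2/h

271.4 g/m^2/h


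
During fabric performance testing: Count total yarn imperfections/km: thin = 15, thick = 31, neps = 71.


Formula: Total = thin places + thick places + neps
Total = 15 + 31 + 71
Total = 117 imperfections/km

117 imperfections/km


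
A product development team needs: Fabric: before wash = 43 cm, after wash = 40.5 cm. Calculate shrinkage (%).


Formula: Shrinkage% = ((L_before - L_after) / L_before) * 100
Step 1: Shrinkage = 43 - 40.5 = 2.5 cm
Step 2: Shrinkage% = (2.5 / 43) * 100
Step 3: Shrinkage% = 0.05814 * 100 = 5.814% ≈ 5.8%

5.8%


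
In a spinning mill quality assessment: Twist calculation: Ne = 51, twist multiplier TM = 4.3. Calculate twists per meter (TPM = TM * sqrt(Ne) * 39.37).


Formula: TPM = TM * sqrt(Ne) * 39.37
Step 1: sqrt(Ne) = sqrt(51) = 7.1414
Step 2: TM * sqrt(Ne) = 4.3 * 7.1414 = 30.708
Step 3: TPM = 30.708 * 39.37 = 1209 twists/m

1209 twists/m


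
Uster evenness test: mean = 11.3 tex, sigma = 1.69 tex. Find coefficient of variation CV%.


Formula: CV% = (standard deviation / mean) * 100
Step 1: Ratio = 1.69 / 11.3 = 0.149558
Step 2: CV% = 0.149558 * 100 = 14.9558% ≈ 15.0%

15.0%


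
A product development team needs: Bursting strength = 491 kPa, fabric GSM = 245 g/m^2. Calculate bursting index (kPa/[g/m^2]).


Formula: Bursting Index = Bursting Strength / Fabric GSM
BI = 491 kPa / 245 g/m^2
BI = 2.004 kPa/(g/m^2)

2.004 kPa/(g/m^2)


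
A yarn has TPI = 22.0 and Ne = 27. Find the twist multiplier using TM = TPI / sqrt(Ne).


Formula: TM = TPI / sqrt(Ne)
Step 1: sqrt(Ne) = sqrt(27) = 5.1962
Step 2: TM = 22.0 / 5.1962 = 4.23

4.23 TM


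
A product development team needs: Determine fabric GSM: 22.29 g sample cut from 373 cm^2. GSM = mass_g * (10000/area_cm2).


Formula: GSM = mass_g / area_m2
Step 1: Convert area: 373 cm^2 = 373 / 10000 = 0.0373 m^2
Step 2: GSM = 22.29 g / 0.0373 m^2 = 597.6 g/m^2

597.6 g/m^2


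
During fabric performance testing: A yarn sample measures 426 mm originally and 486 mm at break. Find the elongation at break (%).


Formula: Elongation (%) = ((L_break - L0) / L0) * 100
Step 1: Extension = 486 - 426 = 60 mm
Step 2: Elongation = (60 / 426) * 100
Step 3: Elongation = 0.140845 * 100 = 14.0845% ≈ 14.1%

14.1%


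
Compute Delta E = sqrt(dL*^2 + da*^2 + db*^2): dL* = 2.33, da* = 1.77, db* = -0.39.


Formula: Delta E = sqrt(dL*^2 + da*^2 + db*^2)
Step 1: dL*^2 = 2.33^2 = 5.4289
Step 2: da*^2 = 1.77^2 = 3.1329
Step 3: db*^2 = (-0.39)^2 = 0.1521
Step 4: Sum = 5.4289 + 3.1329 + 0.1521 = 8.7139
Step 5: Delta E = sqrt(8.7139) = 2.95

2.95 Delta E


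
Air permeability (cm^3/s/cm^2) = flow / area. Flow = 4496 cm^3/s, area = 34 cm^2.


Formula: Air Permeability = Airflow / Test Area
AP = 4496 cm^3/s / 34 cm^2
AP = 132.2 cm^3/s/cm^2

132.2 cm^3/s/cm^2


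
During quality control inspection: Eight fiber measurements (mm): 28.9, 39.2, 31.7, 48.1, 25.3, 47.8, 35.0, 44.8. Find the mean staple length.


Formula: Mean = sum of lengths / count
Sum = 28.9 + 39.2 + 31.7 + 48.1 + 25.3 + 47.8 + 35.0 + 44.8
Sum = 300.8 mm
Mean = 300.8 / 8 = 37.60 mm

37.60 mm


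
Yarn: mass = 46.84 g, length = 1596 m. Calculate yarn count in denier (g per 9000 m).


Formula: den = (mass_g / length_m) * 9000
Substituting: den = (46.84 / 1596) * 9000
Intermediate: 46.84 / 1596 = 0.02934837 g/m
den = 0.02934837 * 9000 = 264.1 denier

264.1 denier


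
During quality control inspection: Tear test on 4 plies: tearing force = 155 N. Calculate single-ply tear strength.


Formula: Per-ply strength = Total force / Number of plies
Per-ply = 155 N / 4
Per-ply = 38.75 N

38.75 N


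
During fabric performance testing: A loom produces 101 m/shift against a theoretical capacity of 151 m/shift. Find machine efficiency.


Formula: Efficiency% = (Actual output / Theoretical output) * 100
Efficiency% = (101 / 151) * 100
Efficiency% = 0.668874 * 100 = 66.8874% ≈ 66.9%

66.9%


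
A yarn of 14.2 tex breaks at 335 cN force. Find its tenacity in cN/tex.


Formula: Tenacity = Breaking force / Linear density
Tenacity = 335 cN / 14.2 tex
Tenacity = 23.59 cN/tex

23.59 cN/tex


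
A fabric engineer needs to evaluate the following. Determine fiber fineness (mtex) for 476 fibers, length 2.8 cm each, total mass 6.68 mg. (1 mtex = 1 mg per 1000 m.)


Formula: fineness (mtex) = mass (mg) / total length (km) = (mass_mg / total_length_m) * 1000
Step 1: Convert fiber length: 2.8 cm = 0.028 m
Step 2: Total fiber length = 476 * 0.028 = 13.328 m
Step 3: Linear density = 6.68 mg / 13.328 m = 0.5012 mg/m
Step 4: fineness = 0.5012 * 1000 = 501.2 mtex

501.2 mtex


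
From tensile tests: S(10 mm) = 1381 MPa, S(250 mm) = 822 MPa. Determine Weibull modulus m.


Formula: m = ln(L1/L2) / ln(S2/S1)
Step 1: ln(L1/L2) = ln(10/250) = -3.21888
Step 2: S2/S1 = 822/1381 = 0.59522
Step 3: ln(S2/S1) = ln(0.59522) = -0.51882
Step 4: m = -3.21888 / -0.51882 = 6.20

6.20 (Weibull m)


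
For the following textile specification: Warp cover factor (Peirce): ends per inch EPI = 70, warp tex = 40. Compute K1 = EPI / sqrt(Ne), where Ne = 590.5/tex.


Formula: K1 = EPI / sqrt(Ne), with Ne = 590.5 / tex_warp
Step 1: Ne = 590.5 / 40 = 14.763
Step 2: sqrt(Ne) = sqrt(14.763) = 3.8423
Step 3: K1 = 70 / 3.8423 = 18.2

18.2


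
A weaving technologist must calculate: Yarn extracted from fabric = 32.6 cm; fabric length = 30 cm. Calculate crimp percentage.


Formula: Crimp% = ((L_yarn - L_fabric) / L_fabric) * 100
Step 1: Extension = 32.6 - 30 = 2.6 cm
Step 2: Crimp% = (2.6 / 30) * 100
Step 3: Crimp% = 0.086667 * 100 = 8.6667% ≈ 8.7%

8.7%


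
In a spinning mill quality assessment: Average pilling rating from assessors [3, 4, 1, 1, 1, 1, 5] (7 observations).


Formula: Mean = sum / count
Sum = 3 + 4 + 1 + 1 + 1 + 1 + 5 = 16
Mean = 16 / 7 = 2.3

2.3


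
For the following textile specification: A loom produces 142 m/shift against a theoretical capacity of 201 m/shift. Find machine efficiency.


Formula: Efficiency% = (Actual output / Theoretical output) * 100
Efficiency% = (142 / 201) * 100
Efficiency% = 0.706468 * 100 = 70.6468% ≈ 70.6%

70.6%


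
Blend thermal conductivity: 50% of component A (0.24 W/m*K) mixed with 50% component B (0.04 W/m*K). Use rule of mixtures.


Formula: Blend property = (fraction_A * property_A) + (fraction_B * property_B)
Step 1: Contribution A = 50/100 * 0.24 W/m*K = 0.12 W/m*K
Step 2: Contribution B = 50/100 * 0.04 W/m*K = 0.02 W/m*K
Step 3: Blend thermal conductivity = 0.12 + 0.02 = 0.14 W/m*K

0.14 W/m*K


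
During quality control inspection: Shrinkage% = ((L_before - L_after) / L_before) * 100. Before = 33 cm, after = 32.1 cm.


Formula: Shrinkage% = ((L_before - L_after) / L_before) * 100
Step 1: Shrinkage = 33 - 32.1 = 0.9 cm
Step 2: Shrinkage% = (0.9 / 33) * 100
Step 3: Shrinkage% = 0.027273 * 100 = 2.7273% ≈ 2.7%

2.7%


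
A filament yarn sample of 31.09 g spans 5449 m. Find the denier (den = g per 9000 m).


Formula: den = (mass_g / length_m) * 9000
Substituting: den = (31.09 / 5449) * 9000
Intermediate: 31.09 / 5449 = 0.00570563 g/m
den = 0.00570563 * 9000 = 51.4 denier

51.4 denier


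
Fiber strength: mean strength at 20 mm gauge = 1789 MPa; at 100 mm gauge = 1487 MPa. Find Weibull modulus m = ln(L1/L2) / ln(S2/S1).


Formula: m = ln(L1/L2) / ln(S2/S1)
Step 1: ln(L1/L2) = ln(20/100) = -1.60944
Step 2: S2/S1 = 1487/1789 = 0.83119
Step 3: ln(S2/S1) = ln(0.83119) = -0.18490
Step 4: m = -1.60944 / -0.18490 = 8.70

8.70 (Weibull m)


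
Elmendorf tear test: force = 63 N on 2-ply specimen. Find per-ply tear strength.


Formula: Per-ply strength = Total force / Number of plies
Per-ply = 63 N / 2
Per-ply = 31.5 N

31.5 N


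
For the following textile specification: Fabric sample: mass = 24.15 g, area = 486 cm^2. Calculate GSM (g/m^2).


Formula: GSM = mass_g / area_m2
Step 1: Convert area: 486 cm^2 = 486 / 10000 = 0.0486 m^2
Step 2: GSM = 24.15 g / 0.0486 m^2 = 496.9 g/m^2

496.9 g/m^2


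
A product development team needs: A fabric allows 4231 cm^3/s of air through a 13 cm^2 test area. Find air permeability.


Formula: Air Permeability = Airflow / Test Area
AP = 4231 cm^3/s / 13 cm^2
AP = 325.5 cm^3/s/cm^2

325.5 cm^3/s/cm^2


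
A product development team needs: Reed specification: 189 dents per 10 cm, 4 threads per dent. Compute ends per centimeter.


Formula: EPC = (dents per 10 cm * ends per dent) / 10
Step 1: Total ends per 10 cm = 189 * 4 = 756
Step 2: EPC = 756 / 10 = 75.6 ends/cm

75.6 ends/cm


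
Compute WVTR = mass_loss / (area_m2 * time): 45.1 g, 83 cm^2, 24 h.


Formula: WVTR = mass_loss / (area * time)
Step 1: Convert area: 83 cm^2 = 0.0083 m^2
Step 2: WVTR = 45.1 g / (0.0083 m^2 * 24 h)
Step 3: WVTR = 45.1 / 0.1992 = 226.4 g/m^2/h

226.4 g/m^2/h


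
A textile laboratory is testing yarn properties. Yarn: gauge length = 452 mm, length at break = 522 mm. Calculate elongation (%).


Formula: Elongation (%) = ((L_break - L0) / L0) * 100
Step 1: Extension = 522 - 452 = 70 mm
Step 2: Elongation = (70 / 452) * 100
Step 3: Elongation = 0.154867 * 100 = 15.4867% ≈ 15.5%

15.5%


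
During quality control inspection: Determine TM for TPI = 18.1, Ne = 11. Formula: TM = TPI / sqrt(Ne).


Formula: TM = TPI / sqrt(Ne)
Step 1: sqrt(Ne) = sqrt(11) = 3.3166
Step 2: TM = 18.1 / 3.3166 = 5.46

5.46 TM


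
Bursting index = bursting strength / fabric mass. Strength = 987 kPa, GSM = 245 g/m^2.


Formula: Bursting Index = Bursting Strength / Fabric GSM
BI = 987 kPa / 245 g/m^2
BI = 4.029 kPa/(g/m^2)

4.029 kPa/(g/m^2)


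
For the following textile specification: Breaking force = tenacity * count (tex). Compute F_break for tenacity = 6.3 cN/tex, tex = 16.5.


Formula: Breaking force = Tenacity * Linear density
F = 6.3 cN/tex * 16.5 tex
F = 103.95 cN

103.95 cN


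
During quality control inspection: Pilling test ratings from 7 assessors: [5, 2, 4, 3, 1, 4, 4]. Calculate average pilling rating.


Formula: Mean = sum / count
Sum = 5 + 2 + 4 + 3 + 1 + 4 + 4 = 23
Mean = 23 / 7 = 3.3

3.3


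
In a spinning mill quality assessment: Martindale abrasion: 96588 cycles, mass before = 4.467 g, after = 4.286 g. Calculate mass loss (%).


Formula: Mass loss% = ((m_before - m_after) / m_before) * 100
Step 1: Mass loss = 4.467 - 4.286 = 0.181 g
Step 2: Ratio = 0.181 / 4.467 = 0.0405194
Step 3: Mass loss% = 0.0405194 * 100 = 4.05194% ≈ 4.05%

4.05%
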